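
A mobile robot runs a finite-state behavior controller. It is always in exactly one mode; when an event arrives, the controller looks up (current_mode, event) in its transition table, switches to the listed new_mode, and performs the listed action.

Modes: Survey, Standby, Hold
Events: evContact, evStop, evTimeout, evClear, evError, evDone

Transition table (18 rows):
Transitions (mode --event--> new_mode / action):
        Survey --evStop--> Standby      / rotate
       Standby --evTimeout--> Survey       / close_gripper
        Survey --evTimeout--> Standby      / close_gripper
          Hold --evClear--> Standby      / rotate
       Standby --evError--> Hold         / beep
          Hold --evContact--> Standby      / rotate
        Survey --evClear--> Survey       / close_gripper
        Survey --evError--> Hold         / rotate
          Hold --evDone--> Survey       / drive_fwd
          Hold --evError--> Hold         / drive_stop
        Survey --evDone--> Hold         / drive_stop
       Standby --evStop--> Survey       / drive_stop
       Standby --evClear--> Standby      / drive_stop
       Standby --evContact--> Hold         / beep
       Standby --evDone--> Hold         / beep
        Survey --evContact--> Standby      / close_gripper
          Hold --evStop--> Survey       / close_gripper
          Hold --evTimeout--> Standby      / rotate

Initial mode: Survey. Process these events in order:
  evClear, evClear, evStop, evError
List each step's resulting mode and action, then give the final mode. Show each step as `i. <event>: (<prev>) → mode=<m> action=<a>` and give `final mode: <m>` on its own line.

final mode: Hold

1. evClear: (Survey) → mode=Survey action=close_gripper
2. evClear: (Survey) → mode=Survey action=close_gripper
3. evStop: (Survey) → mode=Standby action=rotate
4. evError: (Standby) → mode=Hold action=beep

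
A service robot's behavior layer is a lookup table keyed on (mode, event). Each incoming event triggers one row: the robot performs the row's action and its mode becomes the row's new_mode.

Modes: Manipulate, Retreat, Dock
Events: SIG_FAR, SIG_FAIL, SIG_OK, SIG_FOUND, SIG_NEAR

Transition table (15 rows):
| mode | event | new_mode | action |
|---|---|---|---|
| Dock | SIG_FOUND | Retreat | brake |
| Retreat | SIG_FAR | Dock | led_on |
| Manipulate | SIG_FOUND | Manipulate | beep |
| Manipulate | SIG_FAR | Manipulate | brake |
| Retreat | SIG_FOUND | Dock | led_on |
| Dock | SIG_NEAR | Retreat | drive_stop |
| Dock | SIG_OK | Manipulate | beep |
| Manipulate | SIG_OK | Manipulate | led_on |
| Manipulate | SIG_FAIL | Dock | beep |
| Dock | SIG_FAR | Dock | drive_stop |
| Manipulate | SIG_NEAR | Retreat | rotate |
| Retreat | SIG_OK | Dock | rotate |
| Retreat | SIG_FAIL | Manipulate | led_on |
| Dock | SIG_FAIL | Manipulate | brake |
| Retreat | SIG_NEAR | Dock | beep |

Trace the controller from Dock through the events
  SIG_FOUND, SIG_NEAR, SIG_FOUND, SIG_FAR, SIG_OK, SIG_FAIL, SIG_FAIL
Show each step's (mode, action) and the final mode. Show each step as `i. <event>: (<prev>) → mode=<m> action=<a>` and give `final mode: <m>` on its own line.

final mode: Manipulate

1. SIG_FOUND: (Dock) → mode=Retreat action=brake
2. SIG_NEAR: (Retreat) → mode=Dock action=beep
3. SIG_FOUND: (Dock) → mode=Retreat action=brake
4. SIG_FAR: (Retreat) → mode=Dock action=led_on
5. SIG_OK: (Dock) → mode=Manipulate action=beep
6. SIG_FAIL: (Manipulate) → mode=Dock action=beep
7. SIG_FAIL: (Dock) → mode=Manipulate action=brake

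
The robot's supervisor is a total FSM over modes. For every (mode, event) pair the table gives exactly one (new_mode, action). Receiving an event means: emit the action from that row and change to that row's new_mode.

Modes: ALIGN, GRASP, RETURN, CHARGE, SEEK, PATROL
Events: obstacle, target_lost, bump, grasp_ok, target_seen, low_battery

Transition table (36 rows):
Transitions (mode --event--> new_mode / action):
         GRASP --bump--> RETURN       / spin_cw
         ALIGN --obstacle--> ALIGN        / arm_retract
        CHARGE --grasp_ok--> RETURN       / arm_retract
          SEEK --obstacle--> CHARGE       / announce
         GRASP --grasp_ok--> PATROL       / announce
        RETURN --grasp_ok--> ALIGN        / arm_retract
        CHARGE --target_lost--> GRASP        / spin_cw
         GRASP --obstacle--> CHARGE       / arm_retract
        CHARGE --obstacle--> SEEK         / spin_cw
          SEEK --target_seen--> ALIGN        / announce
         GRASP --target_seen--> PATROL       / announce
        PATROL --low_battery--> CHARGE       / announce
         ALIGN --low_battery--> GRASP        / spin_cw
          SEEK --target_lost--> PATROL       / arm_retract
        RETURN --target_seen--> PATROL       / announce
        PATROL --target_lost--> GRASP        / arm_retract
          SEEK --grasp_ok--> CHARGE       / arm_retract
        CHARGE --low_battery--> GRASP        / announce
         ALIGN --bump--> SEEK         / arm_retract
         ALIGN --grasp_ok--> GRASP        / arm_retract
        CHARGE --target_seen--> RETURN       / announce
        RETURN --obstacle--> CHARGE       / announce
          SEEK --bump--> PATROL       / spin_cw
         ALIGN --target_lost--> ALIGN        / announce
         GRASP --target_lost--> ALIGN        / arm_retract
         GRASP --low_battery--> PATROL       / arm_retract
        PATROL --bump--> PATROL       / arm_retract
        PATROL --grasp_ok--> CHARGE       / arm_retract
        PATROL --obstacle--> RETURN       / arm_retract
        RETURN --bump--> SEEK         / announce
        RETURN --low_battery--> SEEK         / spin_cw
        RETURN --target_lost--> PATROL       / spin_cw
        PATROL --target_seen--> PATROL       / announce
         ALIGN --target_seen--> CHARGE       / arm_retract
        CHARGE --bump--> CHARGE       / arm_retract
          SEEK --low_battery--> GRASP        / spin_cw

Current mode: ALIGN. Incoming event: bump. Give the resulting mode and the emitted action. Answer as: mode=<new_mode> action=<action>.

mode=SEEK action=arm_retract

current mode = ALIGN; filter table to that mode:
  (ALIGN, obstacle) → (ALIGN, arm_retract)
  (ALIGN, low_battery) → (GRASP, spin_cw)
  (ALIGN, bump) → (SEEK, arm_retract)  ← event matches
  (ALIGN, grasp_ok) → (GRASP, arm_retract)
  (ALIGN, target_lost) → (ALIGN, announce)
  (ALIGN, target_seen) → (CHARGE, arm_retract)
event = bump selects (SEEK, arm_retract)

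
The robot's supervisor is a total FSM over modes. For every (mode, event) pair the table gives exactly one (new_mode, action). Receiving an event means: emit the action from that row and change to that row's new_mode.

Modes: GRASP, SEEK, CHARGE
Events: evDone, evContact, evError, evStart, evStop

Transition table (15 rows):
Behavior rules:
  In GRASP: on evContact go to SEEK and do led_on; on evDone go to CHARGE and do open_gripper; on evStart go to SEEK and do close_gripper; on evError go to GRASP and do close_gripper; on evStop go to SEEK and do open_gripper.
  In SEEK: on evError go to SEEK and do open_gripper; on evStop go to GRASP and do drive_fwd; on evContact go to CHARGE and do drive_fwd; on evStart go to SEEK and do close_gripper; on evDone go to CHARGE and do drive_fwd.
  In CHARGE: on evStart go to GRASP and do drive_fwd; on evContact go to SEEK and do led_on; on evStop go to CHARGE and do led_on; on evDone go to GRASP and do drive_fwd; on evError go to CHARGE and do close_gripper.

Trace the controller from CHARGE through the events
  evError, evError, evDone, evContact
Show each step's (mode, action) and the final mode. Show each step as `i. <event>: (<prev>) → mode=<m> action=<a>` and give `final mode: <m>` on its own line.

final mode: SEEK

1. evError: (CHARGE) → mode=CHARGE action=close_gripper
2. evError: (CHARGE) → mode=CHARGE action=close_gripper
3. evDone: (CHARGE) → mode=GRASP action=drive_fwd
4. evContact: (GRASP) → mode=SEEK action=led_on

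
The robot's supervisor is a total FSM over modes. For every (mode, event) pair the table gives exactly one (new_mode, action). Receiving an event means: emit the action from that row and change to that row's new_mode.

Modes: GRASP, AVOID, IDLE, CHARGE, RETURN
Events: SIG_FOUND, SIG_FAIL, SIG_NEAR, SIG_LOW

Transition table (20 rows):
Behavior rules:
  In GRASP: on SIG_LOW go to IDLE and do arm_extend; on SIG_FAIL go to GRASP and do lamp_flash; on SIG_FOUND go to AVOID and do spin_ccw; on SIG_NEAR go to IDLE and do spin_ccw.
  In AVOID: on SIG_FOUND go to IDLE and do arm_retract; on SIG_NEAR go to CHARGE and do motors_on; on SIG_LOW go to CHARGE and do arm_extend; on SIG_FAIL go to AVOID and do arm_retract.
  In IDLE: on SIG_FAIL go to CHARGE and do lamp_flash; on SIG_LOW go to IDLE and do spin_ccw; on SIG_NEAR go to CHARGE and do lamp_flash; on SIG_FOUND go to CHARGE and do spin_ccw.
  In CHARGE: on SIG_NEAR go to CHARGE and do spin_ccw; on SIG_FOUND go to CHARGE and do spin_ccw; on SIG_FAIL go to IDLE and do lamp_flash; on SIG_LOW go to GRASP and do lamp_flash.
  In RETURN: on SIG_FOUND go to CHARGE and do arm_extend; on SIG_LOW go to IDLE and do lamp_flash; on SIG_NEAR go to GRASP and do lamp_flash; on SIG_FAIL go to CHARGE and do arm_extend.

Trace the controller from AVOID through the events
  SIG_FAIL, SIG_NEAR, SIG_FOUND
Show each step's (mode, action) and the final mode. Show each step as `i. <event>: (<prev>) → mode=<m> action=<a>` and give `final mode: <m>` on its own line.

final mode: CHARGE

1. SIG_FAIL: (AVOID) → mode=AVOID action=arm_retract
2. SIG_NEAR: (AVOID) → mode=CHARGE action=motors_on
3. SIG_FOUND: (CHARGE) → mode=CHARGE action=spin_ccw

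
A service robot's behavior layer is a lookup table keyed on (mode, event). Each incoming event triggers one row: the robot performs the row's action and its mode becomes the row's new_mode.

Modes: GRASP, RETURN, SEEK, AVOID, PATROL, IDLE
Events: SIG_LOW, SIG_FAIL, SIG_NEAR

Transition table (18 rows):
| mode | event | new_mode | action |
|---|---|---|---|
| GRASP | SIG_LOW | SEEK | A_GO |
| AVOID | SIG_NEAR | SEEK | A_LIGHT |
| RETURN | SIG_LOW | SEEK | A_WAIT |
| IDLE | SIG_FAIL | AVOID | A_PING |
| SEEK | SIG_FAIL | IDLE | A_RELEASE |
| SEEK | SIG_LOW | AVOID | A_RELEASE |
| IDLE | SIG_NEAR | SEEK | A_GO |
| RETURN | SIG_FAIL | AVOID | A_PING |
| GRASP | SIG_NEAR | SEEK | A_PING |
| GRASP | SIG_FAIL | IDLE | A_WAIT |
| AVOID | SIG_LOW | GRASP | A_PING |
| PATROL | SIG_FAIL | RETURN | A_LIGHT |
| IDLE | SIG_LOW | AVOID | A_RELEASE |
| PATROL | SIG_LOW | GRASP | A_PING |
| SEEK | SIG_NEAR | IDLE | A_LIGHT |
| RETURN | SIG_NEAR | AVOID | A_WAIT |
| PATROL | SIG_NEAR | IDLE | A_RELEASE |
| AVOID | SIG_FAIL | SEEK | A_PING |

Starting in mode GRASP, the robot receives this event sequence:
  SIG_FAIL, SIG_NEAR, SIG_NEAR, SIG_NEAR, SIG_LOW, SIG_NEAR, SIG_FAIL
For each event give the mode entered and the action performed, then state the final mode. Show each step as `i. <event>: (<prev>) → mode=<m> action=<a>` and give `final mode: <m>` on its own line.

1. SIG_FAIL: (GRASP) → mode=IDLE action=A_WAIT
2. SIG_NEAR: (IDLE) → mode=SEEK action=A_GO
3. SIG_NEAR: (SEEK) → mode=IDLE action=A_LIGHT
4. SIG_NEAR: (IDLE) → mode=SEEK action=A_GO
5. SIG_LOW: (SEEK) → mode=AVOID action=A_RELEASE
6. SIG_NEAR: (AVOID) → mode=SEEK action=A_LIGHT
7. SIG_FAIL: (SEEK) → mode=IDLE action=A_RELEASE

final mode: IDLE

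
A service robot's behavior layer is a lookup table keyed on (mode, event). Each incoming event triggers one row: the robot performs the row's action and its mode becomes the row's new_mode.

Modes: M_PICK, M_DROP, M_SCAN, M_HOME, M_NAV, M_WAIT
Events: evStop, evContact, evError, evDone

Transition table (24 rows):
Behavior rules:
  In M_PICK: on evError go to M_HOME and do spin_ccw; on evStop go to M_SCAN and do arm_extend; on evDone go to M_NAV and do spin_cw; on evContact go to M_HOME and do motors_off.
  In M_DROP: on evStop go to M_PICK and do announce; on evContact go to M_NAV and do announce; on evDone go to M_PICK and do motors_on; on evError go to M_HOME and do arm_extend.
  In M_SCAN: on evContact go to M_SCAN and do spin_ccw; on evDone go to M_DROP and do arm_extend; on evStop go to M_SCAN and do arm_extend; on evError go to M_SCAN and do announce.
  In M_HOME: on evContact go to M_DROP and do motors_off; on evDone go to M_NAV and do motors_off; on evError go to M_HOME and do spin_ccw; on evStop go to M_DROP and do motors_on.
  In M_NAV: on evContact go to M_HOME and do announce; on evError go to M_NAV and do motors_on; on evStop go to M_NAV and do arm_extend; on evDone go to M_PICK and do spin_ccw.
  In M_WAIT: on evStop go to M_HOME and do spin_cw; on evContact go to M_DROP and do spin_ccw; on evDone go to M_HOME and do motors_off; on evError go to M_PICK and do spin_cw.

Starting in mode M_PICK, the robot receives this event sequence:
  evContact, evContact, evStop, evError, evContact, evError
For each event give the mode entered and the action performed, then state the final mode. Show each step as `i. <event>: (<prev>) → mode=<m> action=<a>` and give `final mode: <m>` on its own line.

final mode: M_HOME

1. evContact: (M_PICK) → mode=M_HOME action=motors_off
2. evContact: (M_HOME) → mode=M_DROP action=motors_off
3. evStop: (M_DROP) → mode=M_PICK action=announce
4. evError: (M_PICK) → mode=M_HOME action=spin_ccw
5. evContact: (M_HOME) → mode=M_DROP action=motors_off
6. evError: (M_DROP) → mode=M_HOME action=arm_extend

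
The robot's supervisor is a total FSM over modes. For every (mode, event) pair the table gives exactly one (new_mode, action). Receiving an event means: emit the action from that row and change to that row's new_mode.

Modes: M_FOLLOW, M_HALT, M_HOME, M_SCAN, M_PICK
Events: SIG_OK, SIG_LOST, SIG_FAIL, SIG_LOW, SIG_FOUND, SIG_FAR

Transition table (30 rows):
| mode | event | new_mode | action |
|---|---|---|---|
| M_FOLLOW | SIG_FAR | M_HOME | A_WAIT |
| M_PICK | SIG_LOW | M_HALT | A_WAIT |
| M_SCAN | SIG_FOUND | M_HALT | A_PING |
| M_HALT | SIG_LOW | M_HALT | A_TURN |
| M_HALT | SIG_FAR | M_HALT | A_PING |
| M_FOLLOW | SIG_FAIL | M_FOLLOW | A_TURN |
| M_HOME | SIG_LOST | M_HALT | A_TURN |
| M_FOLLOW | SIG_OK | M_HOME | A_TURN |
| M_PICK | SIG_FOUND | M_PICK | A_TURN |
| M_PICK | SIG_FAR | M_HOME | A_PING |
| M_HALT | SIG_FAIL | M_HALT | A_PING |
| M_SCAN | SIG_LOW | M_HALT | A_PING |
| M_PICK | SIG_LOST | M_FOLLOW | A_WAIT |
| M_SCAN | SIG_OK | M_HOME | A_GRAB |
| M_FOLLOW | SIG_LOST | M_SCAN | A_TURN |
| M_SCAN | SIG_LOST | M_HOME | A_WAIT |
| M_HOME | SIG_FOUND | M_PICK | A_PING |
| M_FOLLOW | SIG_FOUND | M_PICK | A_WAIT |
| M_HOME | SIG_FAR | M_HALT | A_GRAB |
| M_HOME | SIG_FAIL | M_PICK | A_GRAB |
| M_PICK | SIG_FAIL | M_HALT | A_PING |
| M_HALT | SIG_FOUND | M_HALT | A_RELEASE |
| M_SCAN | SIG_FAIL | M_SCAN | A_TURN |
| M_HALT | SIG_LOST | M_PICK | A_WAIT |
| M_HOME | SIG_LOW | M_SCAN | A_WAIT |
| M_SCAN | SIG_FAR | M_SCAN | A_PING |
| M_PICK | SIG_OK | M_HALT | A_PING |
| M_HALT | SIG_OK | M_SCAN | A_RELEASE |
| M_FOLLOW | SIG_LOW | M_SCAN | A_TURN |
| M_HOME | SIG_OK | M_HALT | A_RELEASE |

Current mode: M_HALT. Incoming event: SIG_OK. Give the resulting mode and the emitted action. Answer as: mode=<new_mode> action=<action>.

mode=M_SCAN action=A_RELEASE

current mode = M_HALT; filter table to that mode:
  (M_HALT, SIG_LOW) → (M_HALT, A_TURN)
  (M_HALT, SIG_FAR) → (M_HALT, A_PING)
  (M_HALT, SIG_FAIL) → (M_HALT, A_PING)
  (M_HALT, SIG_FOUND) → (M_HALT, A_RELEASE)
  (M_HALT, SIG_LOST) → (M_PICK, A_WAIT)
  (M_HALT, SIG_OK) → (M_SCAN, A_RELEASE)  ← event matches
event = SIG_OK selects (M_SCAN, A_RELEASE)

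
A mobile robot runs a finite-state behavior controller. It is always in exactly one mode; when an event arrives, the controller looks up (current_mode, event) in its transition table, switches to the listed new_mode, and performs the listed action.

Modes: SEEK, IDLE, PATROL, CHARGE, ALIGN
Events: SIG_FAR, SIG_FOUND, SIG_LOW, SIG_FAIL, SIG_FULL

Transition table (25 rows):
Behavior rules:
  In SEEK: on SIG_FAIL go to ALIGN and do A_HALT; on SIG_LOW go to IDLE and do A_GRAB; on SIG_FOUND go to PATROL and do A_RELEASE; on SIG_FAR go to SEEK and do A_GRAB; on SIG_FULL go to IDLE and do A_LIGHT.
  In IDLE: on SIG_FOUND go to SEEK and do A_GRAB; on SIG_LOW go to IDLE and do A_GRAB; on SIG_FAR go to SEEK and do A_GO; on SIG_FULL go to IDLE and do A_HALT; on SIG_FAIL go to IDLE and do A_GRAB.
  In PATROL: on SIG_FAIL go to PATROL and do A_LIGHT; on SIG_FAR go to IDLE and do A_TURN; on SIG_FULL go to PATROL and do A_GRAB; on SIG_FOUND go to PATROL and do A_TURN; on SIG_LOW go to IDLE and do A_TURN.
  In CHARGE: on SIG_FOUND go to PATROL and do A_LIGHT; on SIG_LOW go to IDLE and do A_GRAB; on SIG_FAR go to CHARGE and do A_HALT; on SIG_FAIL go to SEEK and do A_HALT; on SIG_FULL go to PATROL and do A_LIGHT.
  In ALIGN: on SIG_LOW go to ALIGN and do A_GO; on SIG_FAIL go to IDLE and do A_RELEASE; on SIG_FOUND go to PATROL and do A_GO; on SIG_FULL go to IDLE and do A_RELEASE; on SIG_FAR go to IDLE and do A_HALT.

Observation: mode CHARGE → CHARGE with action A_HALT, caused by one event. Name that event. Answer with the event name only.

try SIG_FAR: (CHARGE, SIG_FAR) → (CHARGE, A_HALT)  ← matches
try SIG_FOUND: (CHARGE, SIG_FOUND) → (PATROL, A_LIGHT)
try SIG_LOW: (CHARGE, SIG_LOW) → (IDLE, A_GRAB)
try SIG_FAIL: (CHARGE, SIG_FAIL) → (SEEK, A_HALT)
try SIG_FULL: (CHARGE, SIG_FULL) → (PATROL, A_LIGHT)

SIG_FAR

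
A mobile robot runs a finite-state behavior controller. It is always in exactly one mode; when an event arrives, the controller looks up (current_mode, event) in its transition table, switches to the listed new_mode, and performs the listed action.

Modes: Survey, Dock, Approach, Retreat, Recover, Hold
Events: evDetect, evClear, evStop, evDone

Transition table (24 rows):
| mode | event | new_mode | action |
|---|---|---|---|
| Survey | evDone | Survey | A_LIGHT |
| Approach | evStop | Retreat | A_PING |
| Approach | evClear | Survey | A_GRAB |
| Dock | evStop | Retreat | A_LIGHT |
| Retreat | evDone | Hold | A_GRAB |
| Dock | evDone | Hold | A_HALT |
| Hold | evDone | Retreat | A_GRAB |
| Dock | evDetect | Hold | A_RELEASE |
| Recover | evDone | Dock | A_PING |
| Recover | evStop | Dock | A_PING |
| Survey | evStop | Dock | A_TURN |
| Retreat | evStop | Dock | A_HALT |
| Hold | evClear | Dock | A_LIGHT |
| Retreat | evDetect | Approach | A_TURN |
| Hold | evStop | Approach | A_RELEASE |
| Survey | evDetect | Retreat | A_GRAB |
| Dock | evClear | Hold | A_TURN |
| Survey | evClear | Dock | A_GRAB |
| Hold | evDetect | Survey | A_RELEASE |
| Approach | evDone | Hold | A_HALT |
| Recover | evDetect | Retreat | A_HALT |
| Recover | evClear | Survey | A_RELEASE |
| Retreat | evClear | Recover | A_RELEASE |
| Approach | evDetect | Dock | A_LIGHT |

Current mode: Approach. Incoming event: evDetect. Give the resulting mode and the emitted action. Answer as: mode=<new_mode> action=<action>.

current mode = Approach; filter table to that mode:
  (Approach, evStop) → (Retreat, A_PING)
  (Approach, evClear) → (Survey, A_GRAB)
  (Approach, evDone) → (Hold, A_HALT)
  (Approach, evDetect) → (Dock, A_LIGHT)  ← event matches
event = evDetect selects (Dock, A_LIGHT)

mode=Dock action=A_LIGHT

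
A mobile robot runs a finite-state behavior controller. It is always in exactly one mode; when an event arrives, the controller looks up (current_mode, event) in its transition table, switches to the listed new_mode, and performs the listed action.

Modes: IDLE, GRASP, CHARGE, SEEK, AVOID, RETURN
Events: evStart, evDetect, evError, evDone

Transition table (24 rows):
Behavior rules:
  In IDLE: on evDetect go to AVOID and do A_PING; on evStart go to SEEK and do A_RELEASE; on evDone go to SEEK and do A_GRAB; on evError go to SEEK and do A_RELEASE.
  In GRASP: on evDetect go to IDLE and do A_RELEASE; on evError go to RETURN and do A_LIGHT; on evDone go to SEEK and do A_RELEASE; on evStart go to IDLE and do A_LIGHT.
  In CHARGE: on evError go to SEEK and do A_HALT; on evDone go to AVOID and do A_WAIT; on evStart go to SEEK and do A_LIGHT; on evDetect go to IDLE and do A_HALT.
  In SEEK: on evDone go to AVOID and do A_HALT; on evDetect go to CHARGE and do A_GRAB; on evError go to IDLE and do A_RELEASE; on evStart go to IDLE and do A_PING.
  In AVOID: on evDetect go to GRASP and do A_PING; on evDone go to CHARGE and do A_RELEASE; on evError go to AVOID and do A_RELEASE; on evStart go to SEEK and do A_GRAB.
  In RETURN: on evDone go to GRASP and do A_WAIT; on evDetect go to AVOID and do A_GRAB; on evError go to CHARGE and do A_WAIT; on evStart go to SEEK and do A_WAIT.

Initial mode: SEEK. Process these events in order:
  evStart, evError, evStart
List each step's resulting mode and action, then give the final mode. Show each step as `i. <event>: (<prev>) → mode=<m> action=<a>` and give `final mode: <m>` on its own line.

1. evStart: (SEEK) → mode=IDLE action=A_PING
2. evError: (IDLE) → mode=SEEK action=A_RELEASE
3. evStart: (SEEK) → mode=IDLE action=A_PING

final mode: IDLE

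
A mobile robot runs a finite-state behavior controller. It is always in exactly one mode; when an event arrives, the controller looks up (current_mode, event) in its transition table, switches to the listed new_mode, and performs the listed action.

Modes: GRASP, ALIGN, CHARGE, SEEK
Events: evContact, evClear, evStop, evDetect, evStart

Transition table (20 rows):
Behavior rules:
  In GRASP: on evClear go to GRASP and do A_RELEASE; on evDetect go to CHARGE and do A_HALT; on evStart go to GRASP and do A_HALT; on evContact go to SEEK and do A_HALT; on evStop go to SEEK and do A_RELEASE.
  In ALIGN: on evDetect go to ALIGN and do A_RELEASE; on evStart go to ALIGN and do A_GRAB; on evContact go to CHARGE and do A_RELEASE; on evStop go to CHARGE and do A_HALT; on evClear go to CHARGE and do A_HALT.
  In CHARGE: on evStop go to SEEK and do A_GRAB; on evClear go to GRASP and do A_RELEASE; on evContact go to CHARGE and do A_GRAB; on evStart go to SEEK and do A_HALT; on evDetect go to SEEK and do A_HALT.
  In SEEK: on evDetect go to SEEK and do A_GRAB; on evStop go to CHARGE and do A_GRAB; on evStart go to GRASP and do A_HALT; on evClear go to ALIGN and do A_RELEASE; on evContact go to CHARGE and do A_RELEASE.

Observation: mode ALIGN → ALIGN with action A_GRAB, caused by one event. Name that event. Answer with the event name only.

try evContact: (ALIGN, evContact) → (CHARGE, A_RELEASE)
try evClear: (ALIGN, evClear) → (CHARGE, A_HALT)
try evStop: (ALIGN, evStop) → (CHARGE, A_HALT)
try evDetect: (ALIGN, evDetect) → (ALIGN, A_RELEASE)
try evStart: (ALIGN, evStart) → (ALIGN, A_GRAB)  ← matches

evStart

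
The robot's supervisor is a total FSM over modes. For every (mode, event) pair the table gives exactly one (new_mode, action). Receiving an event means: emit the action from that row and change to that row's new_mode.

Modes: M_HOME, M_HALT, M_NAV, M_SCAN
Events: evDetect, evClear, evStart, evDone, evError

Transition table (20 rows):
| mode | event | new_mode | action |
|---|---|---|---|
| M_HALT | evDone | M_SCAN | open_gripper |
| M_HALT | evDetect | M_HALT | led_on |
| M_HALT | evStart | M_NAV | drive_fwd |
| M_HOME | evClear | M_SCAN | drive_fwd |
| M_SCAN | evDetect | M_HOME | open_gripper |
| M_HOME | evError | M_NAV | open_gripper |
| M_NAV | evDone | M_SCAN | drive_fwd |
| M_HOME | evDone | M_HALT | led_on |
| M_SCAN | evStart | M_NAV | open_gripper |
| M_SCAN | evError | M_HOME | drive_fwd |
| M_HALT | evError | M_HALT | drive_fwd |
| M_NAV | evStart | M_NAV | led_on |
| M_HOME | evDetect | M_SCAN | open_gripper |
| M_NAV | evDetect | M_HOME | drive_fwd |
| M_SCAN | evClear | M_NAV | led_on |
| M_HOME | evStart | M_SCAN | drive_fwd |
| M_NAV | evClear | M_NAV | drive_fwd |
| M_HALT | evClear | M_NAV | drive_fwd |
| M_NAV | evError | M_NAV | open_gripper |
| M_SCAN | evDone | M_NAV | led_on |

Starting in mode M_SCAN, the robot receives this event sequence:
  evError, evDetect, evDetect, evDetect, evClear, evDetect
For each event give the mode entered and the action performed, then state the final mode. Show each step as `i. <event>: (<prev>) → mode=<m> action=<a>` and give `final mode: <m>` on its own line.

1. evError: (M_SCAN) → mode=M_HOME action=drive_fwd
2. evDetect: (M_HOME) → mode=M_SCAN action=open_gripper
3. evDetect: (M_SCAN) → mode=M_HOME action=open_gripper
4. evDetect: (M_HOME) → mode=M_SCAN action=open_gripper
5. evClear: (M_SCAN) → mode=M_NAV action=led_on
6. evDetect: (M_NAV) → mode=M_HOME action=drive_fwd

final mode: M_HOME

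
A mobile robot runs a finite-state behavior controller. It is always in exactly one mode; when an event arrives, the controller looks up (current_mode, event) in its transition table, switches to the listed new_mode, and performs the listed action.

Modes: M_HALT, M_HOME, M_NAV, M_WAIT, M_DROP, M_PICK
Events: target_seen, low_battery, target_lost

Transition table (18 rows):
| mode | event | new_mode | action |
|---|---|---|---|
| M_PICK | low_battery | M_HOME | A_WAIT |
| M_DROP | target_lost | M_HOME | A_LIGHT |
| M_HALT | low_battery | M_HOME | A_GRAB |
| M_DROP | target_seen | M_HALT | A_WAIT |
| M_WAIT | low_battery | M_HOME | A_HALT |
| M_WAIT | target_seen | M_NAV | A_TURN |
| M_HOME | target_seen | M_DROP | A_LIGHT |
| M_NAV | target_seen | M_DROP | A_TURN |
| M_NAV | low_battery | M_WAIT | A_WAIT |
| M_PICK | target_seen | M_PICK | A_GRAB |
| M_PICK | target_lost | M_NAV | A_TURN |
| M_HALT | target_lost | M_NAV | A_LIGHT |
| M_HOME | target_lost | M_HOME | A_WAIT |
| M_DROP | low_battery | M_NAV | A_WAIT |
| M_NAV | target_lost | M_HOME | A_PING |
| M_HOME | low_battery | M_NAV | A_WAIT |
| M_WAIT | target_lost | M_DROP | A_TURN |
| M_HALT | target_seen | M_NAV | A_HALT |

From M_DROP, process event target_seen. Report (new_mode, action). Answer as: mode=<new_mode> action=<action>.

mode=M_HALT action=A_WAIT

current mode = M_DROP; filter table to that mode:
  (M_DROP, target_lost) → (M_HOME, A_LIGHT)
  (M_DROP, target_seen) → (M_HALT, A_WAIT)  ← event matches
  (M_DROP, low_battery) → (M_NAV, A_WAIT)
event = target_seen selects (M_HALT, A_WAIT)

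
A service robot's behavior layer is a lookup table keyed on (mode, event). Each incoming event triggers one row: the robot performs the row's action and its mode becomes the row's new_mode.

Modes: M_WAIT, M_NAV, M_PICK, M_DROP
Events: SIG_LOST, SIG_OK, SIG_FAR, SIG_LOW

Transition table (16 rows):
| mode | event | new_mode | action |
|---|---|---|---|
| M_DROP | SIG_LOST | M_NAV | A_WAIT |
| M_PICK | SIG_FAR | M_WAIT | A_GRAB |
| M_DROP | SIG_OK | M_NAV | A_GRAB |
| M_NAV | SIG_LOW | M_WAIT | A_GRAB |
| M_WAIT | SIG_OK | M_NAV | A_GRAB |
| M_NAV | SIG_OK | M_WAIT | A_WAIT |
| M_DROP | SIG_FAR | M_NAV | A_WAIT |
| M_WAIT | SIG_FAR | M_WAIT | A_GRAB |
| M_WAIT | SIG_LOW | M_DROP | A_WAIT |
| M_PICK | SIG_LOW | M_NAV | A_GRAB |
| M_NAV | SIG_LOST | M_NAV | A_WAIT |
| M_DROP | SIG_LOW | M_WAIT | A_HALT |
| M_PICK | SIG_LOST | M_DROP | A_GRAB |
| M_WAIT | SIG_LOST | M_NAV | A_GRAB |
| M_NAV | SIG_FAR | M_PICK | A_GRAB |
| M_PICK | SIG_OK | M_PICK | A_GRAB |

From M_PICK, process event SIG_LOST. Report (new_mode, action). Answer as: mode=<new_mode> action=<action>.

current mode = M_PICK; filter table to that mode:
  (M_PICK, SIG_FAR) → (M_WAIT, A_GRAB)
  (M_PICK, SIG_LOW) → (M_NAV, A_GRAB)
  (M_PICK, SIG_LOST) → (M_DROP, A_GRAB)  ← event matches
  (M_PICK, SIG_OK) → (M_PICK, A_GRAB)
event = SIG_LOST selects (M_DROP, A_GRAB)

mode=M_DROP action=A_GRAB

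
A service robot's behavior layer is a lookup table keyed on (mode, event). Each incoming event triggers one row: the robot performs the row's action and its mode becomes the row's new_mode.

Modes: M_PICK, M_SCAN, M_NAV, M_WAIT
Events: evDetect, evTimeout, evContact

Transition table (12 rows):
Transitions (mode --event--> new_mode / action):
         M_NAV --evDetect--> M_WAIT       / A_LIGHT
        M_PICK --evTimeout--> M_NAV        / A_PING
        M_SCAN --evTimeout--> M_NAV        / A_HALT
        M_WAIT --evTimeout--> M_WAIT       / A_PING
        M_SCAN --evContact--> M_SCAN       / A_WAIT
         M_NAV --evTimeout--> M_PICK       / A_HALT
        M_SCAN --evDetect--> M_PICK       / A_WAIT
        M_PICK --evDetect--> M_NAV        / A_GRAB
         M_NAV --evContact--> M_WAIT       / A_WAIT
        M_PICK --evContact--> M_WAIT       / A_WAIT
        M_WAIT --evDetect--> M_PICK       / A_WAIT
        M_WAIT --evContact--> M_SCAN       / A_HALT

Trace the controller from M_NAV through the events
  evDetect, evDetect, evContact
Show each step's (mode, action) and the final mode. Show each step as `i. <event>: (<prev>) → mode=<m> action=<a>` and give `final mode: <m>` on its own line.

final mode: M_WAIT

1. evDetect: (M_NAV) → mode=M_WAIT action=A_LIGHT
2. evDetect: (M_WAIT) → mode=M_PICK action=A_WAIT
3. evContact: (M_PICK) → mode=M_WAIT action=A_WAIT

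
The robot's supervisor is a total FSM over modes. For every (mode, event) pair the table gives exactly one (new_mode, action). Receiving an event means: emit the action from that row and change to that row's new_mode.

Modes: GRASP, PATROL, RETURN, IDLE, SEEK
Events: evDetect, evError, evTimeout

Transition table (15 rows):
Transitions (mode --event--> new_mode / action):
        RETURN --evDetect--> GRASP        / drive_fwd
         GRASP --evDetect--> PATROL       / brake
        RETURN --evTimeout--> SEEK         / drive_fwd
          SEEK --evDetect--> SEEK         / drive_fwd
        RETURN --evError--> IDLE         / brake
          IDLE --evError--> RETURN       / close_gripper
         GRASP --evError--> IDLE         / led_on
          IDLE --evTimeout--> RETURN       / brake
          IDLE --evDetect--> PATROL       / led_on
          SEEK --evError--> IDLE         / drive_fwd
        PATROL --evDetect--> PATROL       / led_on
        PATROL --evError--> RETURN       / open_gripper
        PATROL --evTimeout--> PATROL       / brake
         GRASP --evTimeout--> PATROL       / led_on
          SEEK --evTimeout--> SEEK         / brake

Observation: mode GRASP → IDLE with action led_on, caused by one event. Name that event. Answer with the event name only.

evError

try evDetect: (GRASP, evDetect) → (PATROL, brake)
try evError: (GRASP, evError) → (IDLE, led_on)  ← matches
try evTimeout: (GRASP, evTimeout) → (PATROL, led_on)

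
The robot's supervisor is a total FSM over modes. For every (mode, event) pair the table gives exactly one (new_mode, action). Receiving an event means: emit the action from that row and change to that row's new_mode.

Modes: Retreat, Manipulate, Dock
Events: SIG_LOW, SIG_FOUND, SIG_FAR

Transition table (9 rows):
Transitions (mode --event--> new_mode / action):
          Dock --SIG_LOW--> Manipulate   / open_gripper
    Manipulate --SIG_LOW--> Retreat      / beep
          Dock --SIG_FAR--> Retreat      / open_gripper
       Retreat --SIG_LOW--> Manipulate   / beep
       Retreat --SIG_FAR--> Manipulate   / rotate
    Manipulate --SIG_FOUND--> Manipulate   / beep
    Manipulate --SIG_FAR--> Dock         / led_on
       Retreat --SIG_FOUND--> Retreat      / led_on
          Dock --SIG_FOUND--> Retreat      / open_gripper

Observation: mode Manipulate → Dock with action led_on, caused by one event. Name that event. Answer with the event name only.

SIG_FAR

try SIG_LOW: (Manipulate, SIG_LOW) → (Retreat, beep)
try SIG_FOUND: (Manipulate, SIG_FOUND) → (Manipulate, beep)
try SIG_FAR: (Manipulate, SIG_FAR) → (Dock, led_on)  ← matches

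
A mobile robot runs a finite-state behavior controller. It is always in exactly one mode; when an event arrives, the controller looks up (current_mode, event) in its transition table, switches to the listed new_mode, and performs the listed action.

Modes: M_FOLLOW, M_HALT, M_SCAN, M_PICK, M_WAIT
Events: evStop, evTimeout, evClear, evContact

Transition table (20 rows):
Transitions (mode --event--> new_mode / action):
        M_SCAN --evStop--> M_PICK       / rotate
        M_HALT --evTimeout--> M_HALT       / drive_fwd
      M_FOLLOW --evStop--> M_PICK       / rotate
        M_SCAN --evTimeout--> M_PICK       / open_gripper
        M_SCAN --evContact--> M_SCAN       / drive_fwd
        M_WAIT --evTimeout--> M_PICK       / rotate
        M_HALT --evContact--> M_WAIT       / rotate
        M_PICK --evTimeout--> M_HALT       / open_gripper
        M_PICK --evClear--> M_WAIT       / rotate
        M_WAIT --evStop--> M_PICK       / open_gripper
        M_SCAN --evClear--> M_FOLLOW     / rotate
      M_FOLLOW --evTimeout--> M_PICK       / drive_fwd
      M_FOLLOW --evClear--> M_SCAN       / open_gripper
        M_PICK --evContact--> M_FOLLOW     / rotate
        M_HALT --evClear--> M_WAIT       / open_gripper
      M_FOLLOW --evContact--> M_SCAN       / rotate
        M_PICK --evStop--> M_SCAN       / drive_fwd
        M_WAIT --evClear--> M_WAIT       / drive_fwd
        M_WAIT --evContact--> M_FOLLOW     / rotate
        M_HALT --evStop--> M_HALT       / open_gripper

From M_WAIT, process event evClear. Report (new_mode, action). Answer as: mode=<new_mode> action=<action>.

current mode = M_WAIT; filter table to that mode:
  (M_WAIT, evTimeout) → (M_PICK, rotate)
  (M_WAIT, evStop) → (M_PICK, open_gripper)
  (M_WAIT, evClear) → (M_WAIT, drive_fwd)  ← event matches
  (M_WAIT, evContact) → (M_FOLLOW, rotate)
event = evClear selects (M_WAIT, drive_fwd)

mode=M_WAIT action=drive_fwd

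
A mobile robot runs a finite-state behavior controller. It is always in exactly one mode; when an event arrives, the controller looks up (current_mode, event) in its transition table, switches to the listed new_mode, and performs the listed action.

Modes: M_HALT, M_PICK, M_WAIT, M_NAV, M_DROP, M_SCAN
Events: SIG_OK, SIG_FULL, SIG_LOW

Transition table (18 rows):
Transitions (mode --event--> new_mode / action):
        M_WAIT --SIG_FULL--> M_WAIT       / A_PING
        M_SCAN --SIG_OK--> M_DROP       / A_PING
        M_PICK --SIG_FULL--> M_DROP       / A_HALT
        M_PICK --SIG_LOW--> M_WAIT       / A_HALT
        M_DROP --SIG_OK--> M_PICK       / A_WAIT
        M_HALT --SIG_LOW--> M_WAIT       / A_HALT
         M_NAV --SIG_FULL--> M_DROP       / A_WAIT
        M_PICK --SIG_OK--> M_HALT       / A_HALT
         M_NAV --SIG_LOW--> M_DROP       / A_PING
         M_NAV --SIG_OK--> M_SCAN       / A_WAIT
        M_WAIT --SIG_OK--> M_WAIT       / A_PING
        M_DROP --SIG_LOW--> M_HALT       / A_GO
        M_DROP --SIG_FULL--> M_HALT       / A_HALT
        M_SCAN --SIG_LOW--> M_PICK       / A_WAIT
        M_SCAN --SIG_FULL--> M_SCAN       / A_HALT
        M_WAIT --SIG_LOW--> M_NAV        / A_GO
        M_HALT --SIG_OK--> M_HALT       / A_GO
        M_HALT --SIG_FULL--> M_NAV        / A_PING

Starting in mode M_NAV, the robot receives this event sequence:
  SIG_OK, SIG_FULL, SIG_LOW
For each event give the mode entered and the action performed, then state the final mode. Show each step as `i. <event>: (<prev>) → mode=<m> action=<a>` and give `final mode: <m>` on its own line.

1. SIG_OK: (M_NAV) → mode=M_SCAN action=A_WAIT
2. SIG_FULL: (M_SCAN) → mode=M_SCAN action=A_HALT
3. SIG_LOW: (M_SCAN) → mode=M_PICK action=A_WAIT

final mode: M_PICK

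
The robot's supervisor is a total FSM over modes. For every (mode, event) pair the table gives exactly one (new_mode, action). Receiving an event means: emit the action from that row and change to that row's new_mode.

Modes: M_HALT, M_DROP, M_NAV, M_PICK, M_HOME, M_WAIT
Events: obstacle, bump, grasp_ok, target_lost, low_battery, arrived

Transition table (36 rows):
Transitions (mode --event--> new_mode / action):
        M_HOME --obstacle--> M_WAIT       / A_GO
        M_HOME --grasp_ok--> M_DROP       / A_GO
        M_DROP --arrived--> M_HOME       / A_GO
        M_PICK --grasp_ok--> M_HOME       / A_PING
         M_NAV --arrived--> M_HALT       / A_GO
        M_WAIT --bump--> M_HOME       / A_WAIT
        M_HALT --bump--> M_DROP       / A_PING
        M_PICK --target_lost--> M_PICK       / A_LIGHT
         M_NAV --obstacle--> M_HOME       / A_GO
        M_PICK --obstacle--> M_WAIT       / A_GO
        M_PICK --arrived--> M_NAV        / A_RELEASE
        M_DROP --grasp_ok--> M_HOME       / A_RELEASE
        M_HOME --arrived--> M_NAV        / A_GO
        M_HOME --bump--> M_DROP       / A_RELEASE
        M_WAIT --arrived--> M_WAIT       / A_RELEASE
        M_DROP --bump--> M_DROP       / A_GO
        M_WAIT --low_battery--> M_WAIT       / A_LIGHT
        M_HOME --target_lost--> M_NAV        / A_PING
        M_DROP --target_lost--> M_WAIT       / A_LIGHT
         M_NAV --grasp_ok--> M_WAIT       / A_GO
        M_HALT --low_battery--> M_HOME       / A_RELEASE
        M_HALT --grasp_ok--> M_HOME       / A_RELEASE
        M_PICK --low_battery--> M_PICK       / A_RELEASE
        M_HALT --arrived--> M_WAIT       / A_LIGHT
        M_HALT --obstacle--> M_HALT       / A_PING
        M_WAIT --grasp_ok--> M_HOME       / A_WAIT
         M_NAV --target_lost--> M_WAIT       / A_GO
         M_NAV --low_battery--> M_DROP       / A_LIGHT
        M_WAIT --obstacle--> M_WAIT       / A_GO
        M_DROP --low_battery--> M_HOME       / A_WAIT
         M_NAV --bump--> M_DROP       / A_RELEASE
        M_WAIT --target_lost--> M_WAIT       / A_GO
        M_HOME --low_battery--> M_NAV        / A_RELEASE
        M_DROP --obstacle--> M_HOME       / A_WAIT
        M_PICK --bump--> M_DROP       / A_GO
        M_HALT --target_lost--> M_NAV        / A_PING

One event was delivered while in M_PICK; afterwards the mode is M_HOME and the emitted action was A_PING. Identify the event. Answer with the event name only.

try obstacle: (M_PICK, obstacle) → (M_WAIT, A_GO)
try bump: (M_PICK, bump) → (M_DROP, A_GO)
try grasp_ok: (M_PICK, grasp_ok) → (M_HOME, A_PING)  ← matches
try target_lost: (M_PICK, target_lost) → (M_PICK, A_LIGHT)
try low_battery: (M_PICK, low_battery) → (M_PICK, A_RELEASE)
try arrived: (M_PICK, arrived) → (M_NAV, A_RELEASE)

grasp_ok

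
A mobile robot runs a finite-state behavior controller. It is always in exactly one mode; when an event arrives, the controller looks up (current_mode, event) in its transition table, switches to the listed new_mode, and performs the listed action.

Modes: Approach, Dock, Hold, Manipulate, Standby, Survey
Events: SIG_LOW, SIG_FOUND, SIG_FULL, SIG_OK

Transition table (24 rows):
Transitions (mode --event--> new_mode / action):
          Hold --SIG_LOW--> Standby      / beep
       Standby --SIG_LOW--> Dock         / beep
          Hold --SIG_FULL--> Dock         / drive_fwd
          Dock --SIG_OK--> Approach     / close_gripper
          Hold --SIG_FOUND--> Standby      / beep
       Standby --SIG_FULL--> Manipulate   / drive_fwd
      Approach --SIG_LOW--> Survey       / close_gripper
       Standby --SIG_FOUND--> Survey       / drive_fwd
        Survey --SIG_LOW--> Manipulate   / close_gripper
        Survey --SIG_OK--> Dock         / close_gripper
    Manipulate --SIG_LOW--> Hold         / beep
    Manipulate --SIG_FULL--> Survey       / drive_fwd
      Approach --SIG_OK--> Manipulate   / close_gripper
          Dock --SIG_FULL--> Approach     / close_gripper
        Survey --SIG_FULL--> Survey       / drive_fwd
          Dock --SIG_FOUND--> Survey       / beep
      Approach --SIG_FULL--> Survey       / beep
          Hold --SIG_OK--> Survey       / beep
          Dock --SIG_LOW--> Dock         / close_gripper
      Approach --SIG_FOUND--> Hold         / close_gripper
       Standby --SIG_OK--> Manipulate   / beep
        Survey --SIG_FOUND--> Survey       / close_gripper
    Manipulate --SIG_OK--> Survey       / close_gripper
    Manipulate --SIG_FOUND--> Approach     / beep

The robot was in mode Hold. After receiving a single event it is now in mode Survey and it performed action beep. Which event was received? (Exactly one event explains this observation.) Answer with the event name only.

try SIG_LOW: (Hold, SIG_LOW) → (Standby, beep)
try SIG_FOUND: (Hold, SIG_FOUND) → (Standby, beep)
try SIG_FULL: (Hold, SIG_FULL) → (Dock, drive_fwd)
try SIG_OK: (Hold, SIG_OK) → (Survey, beep)  ← matches

SIG_OK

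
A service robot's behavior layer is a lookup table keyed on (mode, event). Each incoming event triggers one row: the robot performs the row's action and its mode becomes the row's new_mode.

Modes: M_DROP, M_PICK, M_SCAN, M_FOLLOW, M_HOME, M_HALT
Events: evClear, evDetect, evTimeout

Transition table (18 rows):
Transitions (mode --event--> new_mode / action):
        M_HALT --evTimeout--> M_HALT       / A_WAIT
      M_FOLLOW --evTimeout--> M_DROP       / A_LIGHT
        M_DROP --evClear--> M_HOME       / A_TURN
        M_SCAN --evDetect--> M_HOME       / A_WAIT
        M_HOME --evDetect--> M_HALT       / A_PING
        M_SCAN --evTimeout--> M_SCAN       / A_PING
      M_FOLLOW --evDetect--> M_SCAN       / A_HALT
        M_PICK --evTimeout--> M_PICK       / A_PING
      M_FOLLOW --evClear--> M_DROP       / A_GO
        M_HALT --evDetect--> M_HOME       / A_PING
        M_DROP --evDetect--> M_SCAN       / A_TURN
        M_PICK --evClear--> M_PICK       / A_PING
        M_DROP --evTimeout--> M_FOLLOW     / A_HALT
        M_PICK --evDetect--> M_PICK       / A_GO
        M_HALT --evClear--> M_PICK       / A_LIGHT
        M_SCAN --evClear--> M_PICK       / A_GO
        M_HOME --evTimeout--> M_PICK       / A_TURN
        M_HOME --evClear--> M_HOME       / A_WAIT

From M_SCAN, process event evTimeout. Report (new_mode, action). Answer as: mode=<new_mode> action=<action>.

mode=M_SCAN action=A_PING

current mode = M_SCAN; filter table to that mode:
  (M_SCAN, evDetect) → (M_HOME, A_WAIT)
  (M_SCAN, evTimeout) → (M_SCAN, A_PING)  ← event matches
  (M_SCAN, evClear) → (M_PICK, A_GO)
event = evTimeout selects (M_SCAN, A_PING)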